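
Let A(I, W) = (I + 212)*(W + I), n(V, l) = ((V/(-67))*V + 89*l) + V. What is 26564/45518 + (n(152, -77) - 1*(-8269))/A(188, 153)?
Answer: 700265268/1181761075 ≈ 0.59256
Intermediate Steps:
n(V, l) = V + 89*l - V**2/67 (n(V, l) = ((V*(-1/67))*V + 89*l) + V = ((-V/67)*V + 89*l) + V = (-V**2/67 + 89*l) + V = (89*l - V**2/67) + V = V + 89*l - V**2/67)
A(I, W) = (212 + I)*(I + W)
26564/45518 + (n(152, -77) - 1*(-8269))/A(188, 153) = 26564/45518 + ((152 + 89*(-77) - 1/67*152**2) - 1*(-8269))/(188**2 + 212*188 + 212*153 + 188*153) = 26564*(1/45518) + ((152 - 6853 - 1/67*23104) + 8269)/(35344 + 39856 + 32436 + 28764) = 13282/22759 + ((152 - 6853 - 23104/67) + 8269)/136400 = 13282/22759 + (-472071/67 + 8269)*(1/136400) = 13282/22759 + (81952/67)*(1/136400) = 13282/22759 + 5122/571175 = 700265268/1181761075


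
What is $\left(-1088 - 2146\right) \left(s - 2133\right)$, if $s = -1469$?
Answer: $11648868$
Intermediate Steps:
$\left(-1088 - 2146\right) \left(s - 2133\right) = \left(-1088 - 2146\right) \left(-1469 - 2133\right) = \left(-3234\right) \left(-3602\right) = 11648868$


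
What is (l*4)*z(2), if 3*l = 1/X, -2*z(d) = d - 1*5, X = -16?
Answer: -1/8 ≈ -0.12500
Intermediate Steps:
z(d) = 5/2 - d/2 (z(d) = -(d - 1*5)/2 = -(d - 5)/2 = -(-5 + d)/2 = 5/2 - d/2)
l = -1/48 (l = (1/3)/(-16) = (1/3)*(-1/16) = -1/48 ≈ -0.020833)
(l*4)*z(2) = (-1/48*4)*(5/2 - 1/2*2) = -(5/2 - 1)/12 = -1/12*3/2 = -1/8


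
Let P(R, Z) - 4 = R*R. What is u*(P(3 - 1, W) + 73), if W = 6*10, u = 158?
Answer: 12798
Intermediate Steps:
W = 60
P(R, Z) = 4 + R² (P(R, Z) = 4 + R*R = 4 + R²)
u*(P(3 - 1, W) + 73) = 158*((4 + (3 - 1)²) + 73) = 158*((4 + 2²) + 73) = 158*((4 + 4) + 73) = 158*(8 + 73) = 158*81 = 12798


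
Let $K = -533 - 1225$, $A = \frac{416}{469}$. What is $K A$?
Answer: $- \frac{731328}{469} \approx -1559.3$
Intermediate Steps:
$A = \frac{416}{469}$ ($A = 416 \cdot \frac{1}{469} = \frac{416}{469} \approx 0.88699$)
$K = -1758$
$K A = \left(-1758\right) \frac{416}{469} = - \frac{731328}{469}$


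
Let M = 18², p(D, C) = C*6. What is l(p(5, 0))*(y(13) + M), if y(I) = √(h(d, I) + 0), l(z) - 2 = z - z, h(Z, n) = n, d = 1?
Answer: 648 + 2*√13 ≈ 655.21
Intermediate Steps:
p(D, C) = 6*C
M = 324
l(z) = 2 (l(z) = 2 + (z - z) = 2 + 0 = 2)
y(I) = √I (y(I) = √(I + 0) = √I)
l(p(5, 0))*(y(13) + M) = 2*(√13 + 324) = 2*(324 + √13) = 648 + 2*√13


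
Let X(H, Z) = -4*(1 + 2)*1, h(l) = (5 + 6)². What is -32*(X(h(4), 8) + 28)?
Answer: -512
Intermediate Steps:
h(l) = 121 (h(l) = 11² = 121)
X(H, Z) = -12 (X(H, Z) = -4*3*1 = -12*1 = -12)
-32*(X(h(4), 8) + 28) = -32*(-12 + 28) = -32*16 = -512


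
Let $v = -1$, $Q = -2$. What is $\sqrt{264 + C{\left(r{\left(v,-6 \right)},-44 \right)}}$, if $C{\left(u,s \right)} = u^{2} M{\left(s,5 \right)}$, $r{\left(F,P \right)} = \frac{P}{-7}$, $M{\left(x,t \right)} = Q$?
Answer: $\frac{8 \sqrt{201}}{7} \approx 16.203$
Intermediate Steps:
$M{\left(x,t \right)} = -2$
$r{\left(F,P \right)} = - \frac{P}{7}$ ($r{\left(F,P \right)} = P \left(- \frac{1}{7}\right) = - \frac{P}{7}$)
$C{\left(u,s \right)} = - 2 u^{2}$ ($C{\left(u,s \right)} = u^{2} \left(-2\right) = - 2 u^{2}$)
$\sqrt{264 + C{\left(r{\left(v,-6 \right)},-44 \right)}} = \sqrt{264 - 2 \left(\left(- \frac{1}{7}\right) \left(-6\right)\right)^{2}} = \sqrt{264 - 2 \left(\frac{6}{7}\right)^{2}} = \sqrt{264 - \frac{72}{49}} = \sqrt{\frac{12864}{49}} = \frac{8 \sqrt{201}}{7}$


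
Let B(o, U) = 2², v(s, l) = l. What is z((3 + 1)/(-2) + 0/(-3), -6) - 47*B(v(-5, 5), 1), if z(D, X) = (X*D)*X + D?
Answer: -262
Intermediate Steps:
B(o, U) = 4
z(D, X) = D + D*X² (z(D, X) = (D*X)*X + D = D*X² + D = D + D*X²)
z((3 + 1)/(-2) + 0/(-3), -6) - 47*B(v(-5, 5), 1) = ((3 + 1)/(-2) + 0/(-3))*(1 + (-6)²) - 47*4 = (4*(-½) + 0*(-⅓))*(1 + 36) - 188 = (-2 + 0)*37 - 188 = -2*37 - 188 = -74 - 188 = -262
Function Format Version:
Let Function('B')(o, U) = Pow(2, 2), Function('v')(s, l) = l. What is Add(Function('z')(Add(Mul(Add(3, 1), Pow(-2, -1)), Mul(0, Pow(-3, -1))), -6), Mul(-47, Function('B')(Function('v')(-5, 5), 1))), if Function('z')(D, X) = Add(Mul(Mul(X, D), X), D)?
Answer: -262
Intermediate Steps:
Function('B')(o, U) = 4
Function('z')(D, X) = Add(D, Mul(D, Pow(X, 2))) (Function('z')(D, X) = Add(Mul(Mul(D, X), X), D) = Add(Mul(D, Pow(X, 2)), D) = Add(D, Mul(D, Pow(X, 2))))
Add(Function('z')(Add(Mul(Add(3, 1), Pow(-2, -1)), Mul(0, Pow(-3, -1))), -6), Mul(-47, Function('B')(Function('v')(-5, 5), 1))) = Add(Mul(Add(Mul(Add(3, 1), Pow(-2, -1)), Mul(0, Pow(-3, -1))), Add(1, Pow(-6, 2))), Mul(-47, 4)) = Add(Mul(Add(Mul(4, Rational(-1, 2)), Mul(0, Rational(-1, 3))), Add(1, 36)), -188) = Add(Mul(Add(-2, 0), 37), -188) = Add(Mul(-2, 37), -188) = Add(-74, -188) = -262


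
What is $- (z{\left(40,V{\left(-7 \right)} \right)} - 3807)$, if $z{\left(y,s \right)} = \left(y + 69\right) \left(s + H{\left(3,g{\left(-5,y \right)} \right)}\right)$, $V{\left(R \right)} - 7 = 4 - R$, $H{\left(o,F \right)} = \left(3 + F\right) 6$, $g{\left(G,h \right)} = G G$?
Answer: $-16467$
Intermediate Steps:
$g{\left(G,h \right)} = G^{2}$
$H{\left(o,F \right)} = 18 + 6 F$
$V{\left(R \right)} = 11 - R$ ($V{\left(R \right)} = 7 - \left(-4 + R\right) = 11 - R$)
$z{\left(y,s \right)} = \left(69 + y\right) \left(168 + s\right)$ ($z{\left(y,s \right)} = \left(y + 69\right) \left(s + \left(18 + 6 \left(-5\right)^{2}\right)\right) = \left(69 + y\right) \left(s + \left(18 + 6 \cdot 25\right)\right) = \left(69 + y\right) \left(s + \left(18 + 150\right)\right) = \left(69 + y\right) \left(s + 168\right) = \left(69 + y\right) \left(168 + s\right)$)
$- (z{\left(40,V{\left(-7 \right)} \right)} - 3807) = - (\left(11592 + 69 \left(11 - -7\right) + 168 \cdot 40 + \left(11 - -7\right) 40\right) - 3807) = - (\left(11592 + 69 \left(11 + 7\right) + 6720 + \left(11 + 7\right) 40\right) - 3807) = - (\left(11592 + 69 \cdot 18 + 6720 + 18 \cdot 40\right) - 3807) = - (\left(11592 + 1242 + 6720 + 720\right) - 3807) = - (20274 - 3807) = \left(-1\right) 16467 = -16467$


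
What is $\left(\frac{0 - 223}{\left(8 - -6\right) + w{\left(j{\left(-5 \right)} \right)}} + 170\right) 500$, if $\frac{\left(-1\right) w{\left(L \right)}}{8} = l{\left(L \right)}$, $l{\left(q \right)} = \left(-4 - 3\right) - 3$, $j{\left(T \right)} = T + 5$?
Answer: $\frac{3939250}{47} \approx 83814.0$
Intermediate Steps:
$j{\left(T \right)} = 5 + T$
$l{\left(q \right)} = -10$ ($l{\left(q \right)} = -7 - 3 = -10$)
$w{\left(L \right)} = 80$ ($w{\left(L \right)} = \left(-8\right) \left(-10\right) = 80$)
$\left(\frac{0 - 223}{\left(8 - -6\right) + w{\left(j{\left(-5 \right)} \right)}} + 170\right) 500 = \left(\frac{0 - 223}{\left(8 - -6\right) + 80} + 170\right) 500 = \left(- \frac{223}{\left(8 + 6\right) + 80} + 170\right) 500 = \left(- \frac{223}{14 + 80} + 170\right) 500 = \left(- \frac{223}{94} + 170\right) 500 = \frac{15757}{94} \cdot 500 = \frac{3939250}{47}$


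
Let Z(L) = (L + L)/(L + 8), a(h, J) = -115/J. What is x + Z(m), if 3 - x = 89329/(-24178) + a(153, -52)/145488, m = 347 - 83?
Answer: 1918113948995/222111873984 ≈ 8.6358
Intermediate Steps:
m = 264
Z(L) = 2*L/(8 + L) (Z(L) = (2*L)/(8 + L) = 2*L/(8 + L))
x = 87467976787/13065404352 (x = 3 - (89329/(-24178) - 115/(-52)/145488) = 3 - (89329*(-1/24178) - 115*(-1/52)*(1/145488)) = 3 - (-89329/24178 + (115/52)*(1/145488)) = 3 - (-89329/24178 + 115/7565376) = 3 - 1*(-48271763731/13065404352) = 3 + 48271763731/13065404352 = 87467976787/13065404352 ≈ 6.6946)
x + Z(m) = 87467976787/13065404352 + 2*264/(8 + 264) = 87467976787/13065404352 + 2*264/272 = 87467976787/13065404352 + 2*264*(1/272) = 87467976787/13065404352 + 33/17 = 1918113948995/222111873984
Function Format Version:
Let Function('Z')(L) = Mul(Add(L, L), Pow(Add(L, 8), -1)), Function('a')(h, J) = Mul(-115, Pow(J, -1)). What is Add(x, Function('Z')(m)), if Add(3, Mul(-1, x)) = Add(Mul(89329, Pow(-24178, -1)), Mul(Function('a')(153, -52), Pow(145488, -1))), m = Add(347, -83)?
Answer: Rational(1918113948995, 222111873984) ≈ 8.6358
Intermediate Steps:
m = 264
Function('Z')(L) = Mul(2, L, Pow(Add(8, L), -1)) (Function('Z')(L) = Mul(Mul(2, L), Pow(Add(8, L), -1)) = Mul(2, L, Pow(Add(8, L), -1)))
x = Rational(87467976787, 13065404352) (x = Add(3, Mul(-1, Add(Mul(89329, Pow(-24178, -1)), Mul(Mul(-115, Pow(-52, -1)), Pow(145488, -1))))) = Add(3, Mul(-1, Add(Mul(89329, Rational(-1, 24178)), Mul(Mul(-115, Rational(-1, 52)), Rational(1, 145488))))) = Add(3, Mul(-1, Add(Rational(-89329, 24178), Mul(Rational(115, 52), Rational(1, 145488))))) = Add(3, Mul(-1, Add(Rational(-89329, 24178), Rational(115, 7565376)))) = Add(3, Mul(-1, Rational(-48271763731, 13065404352))) = Add(3, Rational(48271763731, 13065404352)) = Rational(87467976787, 13065404352) ≈ 6.6946)
Add(x, Function('Z')(m)) = Add(Rational(87467976787, 13065404352), Mul(2, 264, Pow(Add(8, 264), -1))) = Add(Rational(87467976787, 13065404352), Mul(2, 264, Pow(272, -1))) = Add(Rational(87467976787, 13065404352), Mul(2, 264, Rational(1, 272))) = Add(Rational(87467976787, 13065404352), Rational(33, 17)) = Rational(1918113948995, 222111873984)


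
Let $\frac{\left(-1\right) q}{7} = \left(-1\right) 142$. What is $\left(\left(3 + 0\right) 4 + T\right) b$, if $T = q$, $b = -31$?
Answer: $-31186$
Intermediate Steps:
$q = 994$ ($q = - 7 \left(\left(-1\right) 142\right) = \left(-7\right) \left(-142\right) = 994$)
$T = 994$
$\left(\left(3 + 0\right) 4 + T\right) b = \left(\left(3 + 0\right) 4 + 994\right) \left(-31\right) = \left(3 \cdot 4 + 994\right) \left(-31\right) = \left(12 + 994\right) \left(-31\right) = 1006 \left(-31\right) = -31186$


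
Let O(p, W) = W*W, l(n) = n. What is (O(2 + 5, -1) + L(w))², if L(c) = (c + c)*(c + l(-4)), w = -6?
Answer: 14641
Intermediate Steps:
L(c) = 2*c*(-4 + c) (L(c) = (c + c)*(c - 4) = (2*c)*(-4 + c) = 2*c*(-4 + c))
O(p, W) = W²
(O(2 + 5, -1) + L(w))² = ((-1)² + 2*(-6)*(-4 - 6))² = (1 + 2*(-6)*(-10))² = (1 + 120)² = 121² = 14641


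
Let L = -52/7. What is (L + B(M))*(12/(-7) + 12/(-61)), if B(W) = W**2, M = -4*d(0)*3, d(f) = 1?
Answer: -780096/2989 ≈ -260.99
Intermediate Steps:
L = -52/7 (L = -52*1/7 = -52/7 ≈ -7.4286)
M = -12 (M = -4*1*3 = -4*3 = -12)
(L + B(M))*(12/(-7) + 12/(-61)) = (-52/7 + (-12)**2)*(12/(-7) + 12/(-61)) = (-52/7 + 144)*(12*(-1/7) + 12*(-1/61)) = 956*(-12/7 - 12/61)/7 = (956/7)*(-816/427) = -780096/2989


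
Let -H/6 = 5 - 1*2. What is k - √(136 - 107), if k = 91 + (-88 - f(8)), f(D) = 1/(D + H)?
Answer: 31/10 - √29 ≈ -2.2852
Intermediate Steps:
H = -18 (H = -6*(5 - 1*2) = -6*(5 - 2) = -6*3 = -18)
f(D) = 1/(-18 + D) (f(D) = 1/(D - 18) = 1/(-18 + D))
k = 31/10 (k = 91 + (-88 - 1/(-18 + 8)) = 91 + (-88 - 1/(-10)) = 91 + (-88 - 1*(-⅒)) = 91 + (-88 + ⅒) = 91 - 879/10 = 31/10 ≈ 3.1000)
k - √(136 - 107) = 31/10 - √(136 - 107) = 31/10 - √29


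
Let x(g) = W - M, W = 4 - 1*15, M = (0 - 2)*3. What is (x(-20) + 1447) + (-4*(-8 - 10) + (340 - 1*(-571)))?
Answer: 2425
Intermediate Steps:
M = -6 (M = -2*3 = -6)
W = -11 (W = 4 - 15 = -11)
x(g) = -5 (x(g) = -11 - 1*(-6) = -11 + 6 = -5)
(x(-20) + 1447) + (-4*(-8 - 10) + (340 - 1*(-571))) = (-5 + 1447) + (-4*(-8 - 10) + (340 - 1*(-571))) = 1442 + (-4*(-18) + (340 + 571)) = 1442 + (72 + 911) = 1442 + 983 = 2425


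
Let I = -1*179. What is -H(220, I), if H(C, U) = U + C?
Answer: -41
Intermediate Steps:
I = -179
H(C, U) = C + U
-H(220, I) = -(220 - 179) = -1*41 = -41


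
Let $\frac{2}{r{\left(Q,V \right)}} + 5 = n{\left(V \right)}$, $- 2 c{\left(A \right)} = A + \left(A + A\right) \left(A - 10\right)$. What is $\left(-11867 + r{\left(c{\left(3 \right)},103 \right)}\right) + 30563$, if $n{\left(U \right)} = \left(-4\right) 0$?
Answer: $\frac{93478}{5} \approx 18696.0$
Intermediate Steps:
$n{\left(U \right)} = 0$
$c{\left(A \right)} = - \frac{A}{2} - A \left(-10 + A\right)$ ($c{\left(A \right)} = - \frac{A + \left(A + A\right) \left(A - 10\right)}{2} = - \frac{A + 2 A \left(-10 + A\right)}{2} = - \frac{A}{2} - A \left(-10 + A\right)$)
$r{\left(Q,V \right)} = - \frac{2}{5}$ ($r{\left(Q,V \right)} = \frac{2}{-5 + 0} = \frac{2}{-5} = 2 \left(- \frac{1}{5}\right) = - \frac{2}{5}$)
$\left(-11867 + r{\left(c{\left(3 \right)},103 \right)}\right) + 30563 = \left(-11867 - \frac{2}{5}\right) + 30563 = - \frac{59337}{5} + 30563 = \frac{93478}{5}$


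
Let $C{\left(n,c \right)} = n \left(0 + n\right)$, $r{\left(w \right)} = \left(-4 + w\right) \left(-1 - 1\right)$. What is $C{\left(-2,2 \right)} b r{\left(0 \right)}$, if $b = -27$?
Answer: $-864$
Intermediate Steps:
$r{\left(w \right)} = 8 - 2 w$ ($r{\left(w \right)} = \left(-4 + w\right) \left(-2\right) = 8 - 2 w$)
$C{\left(n,c \right)} = n^{2}$ ($C{\left(n,c \right)} = n n = n^{2}$)
$C{\left(-2,2 \right)} b r{\left(0 \right)} = \left(-2\right)^{2} \left(-27\right) \left(8 - 0\right) = 4 \left(-27\right) \left(8 + 0\right) = \left(-108\right) 8 = -864$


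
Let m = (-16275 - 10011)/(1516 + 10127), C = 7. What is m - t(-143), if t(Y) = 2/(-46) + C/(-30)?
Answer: -5304509/2677890 ≈ -1.9809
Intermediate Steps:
t(Y) = -191/690 (t(Y) = 2/(-46) + 7/(-30) = 2*(-1/46) + 7*(-1/30) = -1/23 - 7/30 = -191/690)
m = -8762/3881 (m = -26286/11643 = -26286*1/11643 = -8762/3881 ≈ -2.2577)
m - t(-143) = -8762/3881 - 1*(-191/690) = -8762/3881 + 191/690 = -5304509/2677890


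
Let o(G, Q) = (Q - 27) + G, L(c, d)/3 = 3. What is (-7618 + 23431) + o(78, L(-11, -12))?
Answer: 15873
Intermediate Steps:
L(c, d) = 9 (L(c, d) = 3*3 = 9)
o(G, Q) = -27 + G + Q (o(G, Q) = (-27 + Q) + G = -27 + G + Q)
(-7618 + 23431) + o(78, L(-11, -12)) = (-7618 + 23431) + (-27 + 78 + 9) = 15813 + 60 = 15873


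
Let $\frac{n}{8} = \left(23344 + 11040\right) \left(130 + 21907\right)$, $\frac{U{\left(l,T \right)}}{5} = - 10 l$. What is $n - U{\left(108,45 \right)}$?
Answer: $6061767064$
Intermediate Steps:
$U{\left(l,T \right)} = - 50 l$ ($U{\left(l,T \right)} = 5 \left(- 10 l\right) = - 50 l$)
$n = 6061761664$ ($n = 8 \left(23344 + 11040\right) \left(130 + 21907\right) = 8 \cdot 34384 \cdot 22037 = 8 \cdot 757720208 = 6061761664$)
$n - U{\left(108,45 \right)} = 6061761664 - \left(-50\right) 108 = 6061761664 - -5400 = 6061761664 + 5400 = 6061767064$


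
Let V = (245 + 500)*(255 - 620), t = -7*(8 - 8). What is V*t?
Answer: 0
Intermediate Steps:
t = 0 (t = -7*0 = 0)
V = -271925 (V = 745*(-365) = -271925)
V*t = -271925*0 = 0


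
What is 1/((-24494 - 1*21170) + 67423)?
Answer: 1/21759 ≈ 4.5958e-5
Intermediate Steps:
1/((-24494 - 1*21170) + 67423) = 1/((-24494 - 21170) + 67423) = 1/(-45664 + 67423) = 1/21759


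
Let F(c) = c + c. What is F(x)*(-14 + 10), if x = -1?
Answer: 8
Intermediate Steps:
F(c) = 2*c
F(x)*(-14 + 10) = (2*(-1))*(-14 + 10) = -2*(-4) = 8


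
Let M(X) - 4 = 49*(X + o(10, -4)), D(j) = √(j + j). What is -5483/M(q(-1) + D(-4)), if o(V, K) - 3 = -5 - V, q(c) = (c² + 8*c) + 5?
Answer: 1869703/242166 + 268667*I*√2/242166 ≈ 7.7207 + 1.569*I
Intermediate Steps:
q(c) = 5 + c² + 8*c
o(V, K) = -2 - V (o(V, K) = 3 + (-5 - V) = -2 - V)
D(j) = √2*√j (D(j) = √(2*j) = √2*√j)
M(X) = -584 + 49*X (M(X) = 4 + 49*(X + (-2 - 1*10)) = 4 + 49*(X + (-2 - 10)) = 4 + 49*(X - 12) = 4 + 49*(-12 + X) = 4 + (-588 + 49*X) = -584 + 49*X)
-5483/M(q(-1) + D(-4)) = -5483/(-584 + 49*((5 + (-1)² + 8*(-1)) + √2*√(-4))) = -5483/(-584 + 49*((5 + 1 - 8) + √2*(2*I))) = -5483/(-584 + 49*(-2 + 2*I*√2)) = -5483/(-584 + (-98 + 98*I*√2)) = -5483/(-682 + 98*I*√2)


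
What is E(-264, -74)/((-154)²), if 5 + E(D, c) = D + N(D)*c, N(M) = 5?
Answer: -639/23716 ≈ -0.026944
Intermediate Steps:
E(D, c) = -5 + D + 5*c (E(D, c) = -5 + (D + 5*c) = -5 + D + 5*c)
E(-264, -74)/((-154)²) = (-5 - 264 + 5*(-74))/((-154)²) = (-5 - 264 - 370)/23716 = -639*1/23716 = -639/23716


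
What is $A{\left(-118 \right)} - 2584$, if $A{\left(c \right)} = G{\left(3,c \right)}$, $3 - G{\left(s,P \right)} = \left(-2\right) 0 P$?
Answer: $-2581$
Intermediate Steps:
$G{\left(s,P \right)} = 3$ ($G{\left(s,P \right)} = 3 - \left(-2\right) 0 P = 3 - 0 P = 3 - 0 = 3 + 0 = 3$)
$A{\left(c \right)} = 3$
$A{\left(-118 \right)} - 2584 = 3 - 2584 = -2581$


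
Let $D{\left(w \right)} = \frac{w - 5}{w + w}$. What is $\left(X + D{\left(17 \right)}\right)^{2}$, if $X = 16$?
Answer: $\frac{77284}{289} \approx 267.42$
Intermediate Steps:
$D{\left(w \right)} = \frac{-5 + w}{2 w}$
$\left(X + D{\left(17 \right)}\right)^{2} = \left(16 + \frac{-5 + 17}{2 \cdot 17}\right)^{2} = \left(16 + \frac{1}{2} \cdot \frac{1}{17} \cdot 12\right)^{2} = \left(16 + \frac{6}{17}\right)^{2} = \left(\frac{278}{17}\right)^{2} = \frac{77284}{289}$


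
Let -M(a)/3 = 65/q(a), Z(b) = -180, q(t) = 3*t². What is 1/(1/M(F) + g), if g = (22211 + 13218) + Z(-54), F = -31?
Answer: 65/2290224 ≈ 2.8382e-5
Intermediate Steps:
M(a) = -65/a² (M(a) = -195/(3*a²) = -195*1/(3*a²) = -65/a²)
g = 35249 (g = (22211 + 13218) - 180 = 35429 - 180 = 35249)
1/(1/M(F) + g) = 1/(1/(-65/(-31)²) + 35249) = 1/(1/(-65*1/961) + 35249) = 1/(1/(-65/961) + 35249) = 1/(-961/65 + 35249) = 1/(2290224/65) = 65/2290224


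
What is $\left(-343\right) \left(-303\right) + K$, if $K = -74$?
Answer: $103855$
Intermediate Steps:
$\left(-343\right) \left(-303\right) + K = \left(-343\right) \left(-303\right) - 74 = 103929 - 74 = 103855$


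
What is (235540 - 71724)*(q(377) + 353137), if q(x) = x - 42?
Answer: 57904369152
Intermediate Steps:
q(x) = -42 + x
(235540 - 71724)*(q(377) + 353137) = (235540 - 71724)*((-42 + 377) + 353137) = 163816*(335 + 353137) = 163816*353472 = 57904369152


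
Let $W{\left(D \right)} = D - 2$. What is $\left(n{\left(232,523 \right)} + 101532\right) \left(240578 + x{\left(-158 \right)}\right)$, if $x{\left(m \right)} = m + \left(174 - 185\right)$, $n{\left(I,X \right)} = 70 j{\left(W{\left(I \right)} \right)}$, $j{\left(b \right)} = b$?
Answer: $28279791488$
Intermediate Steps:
$W{\left(D \right)} = -2 + D$
$n{\left(I,X \right)} = -140 + 70 I$ ($n{\left(I,X \right)} = 70 \left(-2 + I\right) = -140 + 70 I$)
$x{\left(m \right)} = -11 + m$ ($x{\left(m \right)} = m - 11 = -11 + m$)
$\left(n{\left(232,523 \right)} + 101532\right) \left(240578 + x{\left(-158 \right)}\right) = \left(\left(-140 + 70 \cdot 232\right) + 101532\right) \left(240578 - 169\right) = \left(\left(-140 + 16240\right) + 101532\right) \left(240578 - 169\right) = \left(16100 + 101532\right) 240409 = 117632 \cdot 240409 = 28279791488$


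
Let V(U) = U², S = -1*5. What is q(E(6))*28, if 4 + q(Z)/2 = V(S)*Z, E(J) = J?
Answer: 8176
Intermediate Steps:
S = -5
q(Z) = -8 + 50*Z (q(Z) = -8 + 2*((-5)²*Z) = -8 + 2*(25*Z) = -8 + 50*Z)
q(E(6))*28 = (-8 + 50*6)*28 = (-8 + 300)*28 = 292*28 = 8176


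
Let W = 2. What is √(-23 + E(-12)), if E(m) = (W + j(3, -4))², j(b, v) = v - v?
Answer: I*√19 ≈ 4.3589*I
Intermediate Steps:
j(b, v) = 0
E(m) = 4 (E(m) = (2 + 0)² = 2² = 4)
√(-23 + E(-12)) = √(-23 + 4) = √(-19) = I*√19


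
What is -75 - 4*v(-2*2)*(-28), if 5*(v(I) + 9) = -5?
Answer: -1195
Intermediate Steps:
v(I) = -10 (v(I) = -9 + (1/5)*(-5) = -9 - 1 = -10)
-75 - 4*v(-2*2)*(-28) = -75 - 4*(-10)*(-28) = -75 + 40*(-28) = -75 - 1120 = -1195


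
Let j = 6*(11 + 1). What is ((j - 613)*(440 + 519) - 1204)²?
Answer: 270423920529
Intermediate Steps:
j = 72 (j = 6*12 = 72)
((j - 613)*(440 + 519) - 1204)² = ((72 - 613)*(440 + 519) - 1204)² = (-541*959 - 1204)² = (-518819 - 1204)² = (-520023)² = 270423920529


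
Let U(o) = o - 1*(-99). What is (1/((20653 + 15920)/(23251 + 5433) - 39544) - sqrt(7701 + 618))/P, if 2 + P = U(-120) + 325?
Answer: -14342/171270771973 - sqrt(8319)/302 ≈ -0.30202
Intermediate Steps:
U(o) = 99 + o (U(o) = o + 99 = 99 + o)
P = 302 (P = -2 + ((99 - 120) + 325) = -2 + (-21 + 325) = -2 + 304 = 302)
(1/((20653 + 15920)/(23251 + 5433) - 39544) - sqrt(7701 + 618))/P = (1/((20653 + 15920)/(23251 + 5433) - 39544) - sqrt(7701 + 618))/302 = (1/(36573/28684 - 39544) - sqrt(8319))*(1/302) = (1/(-1134243523/28684) - sqrt(8319))*(1/302) = (-28684/1134243523 - sqrt(8319))*(1/302) = -14342/171270771973 - sqrt(8319)/302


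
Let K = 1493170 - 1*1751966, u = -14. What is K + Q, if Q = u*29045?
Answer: -665426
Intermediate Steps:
Q = -406630 (Q = -14*29045 = -406630)
K = -258796 (K = 1493170 - 1751966 = -258796)
K + Q = -258796 - 406630 = -665426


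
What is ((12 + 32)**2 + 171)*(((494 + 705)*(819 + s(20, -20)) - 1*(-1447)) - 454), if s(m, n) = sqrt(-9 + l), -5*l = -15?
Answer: 2071126218 + 2526293*I*sqrt(6) ≈ 2.0711e+9 + 6.1881e+6*I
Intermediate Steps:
l = 3 (l = -1/5*(-15) = 3)
s(m, n) = I*sqrt(6) (s(m, n) = sqrt(-9 + 3) = sqrt(-6) = I*sqrt(6))
((12 + 32)**2 + 171)*(((494 + 705)*(819 + s(20, -20)) - 1*(-1447)) - 454) = ((12 + 32)**2 + 171)*(((494 + 705)*(819 + I*sqrt(6)) - 1*(-1447)) - 454) = (44**2 + 171)*((1199*(819 + I*sqrt(6)) + 1447) - 454) = (1936 + 171)*(((981981 + 1199*I*sqrt(6)) + 1447) - 454) = 2107*((983428 + 1199*I*sqrt(6)) - 454) = 2107*(982974 + 1199*I*sqrt(6)) = 2071126218 + 2526293*I*sqrt(6)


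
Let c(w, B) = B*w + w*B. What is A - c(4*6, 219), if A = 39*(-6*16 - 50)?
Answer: -16206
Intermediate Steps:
c(w, B) = 2*B*w (c(w, B) = B*w + B*w = 2*B*w)
A = -5694 (A = 39*(-96 - 50) = 39*(-146) = -5694)
A - c(4*6, 219) = -5694 - 2*219*4*6 = -5694 - 2*219*24 = -5694 - 1*10512 = -5694 - 10512 = -16206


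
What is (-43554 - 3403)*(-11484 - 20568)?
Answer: 1505065764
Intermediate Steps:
(-43554 - 3403)*(-11484 - 20568) = -46957*(-32052) = 1505065764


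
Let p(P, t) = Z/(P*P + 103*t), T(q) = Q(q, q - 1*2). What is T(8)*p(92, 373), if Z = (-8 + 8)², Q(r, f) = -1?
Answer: 0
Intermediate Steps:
T(q) = -1
Z = 0 (Z = 0² = 0)
p(P, t) = 0 (p(P, t) = 0/(P*P + 103*t) = 0/(P² + 103*t) = 0)
T(8)*p(92, 373) = -1*0 = 0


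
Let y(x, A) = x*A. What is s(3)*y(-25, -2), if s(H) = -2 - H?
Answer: -250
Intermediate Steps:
y(x, A) = A*x
s(3)*y(-25, -2) = (-2 - 1*3)*(-2*(-25)) = (-2 - 3)*50 = -5*50 = -250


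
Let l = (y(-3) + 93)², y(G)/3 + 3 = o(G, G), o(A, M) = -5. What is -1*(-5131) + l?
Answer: 9892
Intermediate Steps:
y(G) = -24 (y(G) = -9 + 3*(-5) = -9 - 15 = -24)
l = 4761 (l = (-24 + 93)² = 69² = 4761)
-1*(-5131) + l = -1*(-5131) + 4761 = 5131 + 4761 = 9892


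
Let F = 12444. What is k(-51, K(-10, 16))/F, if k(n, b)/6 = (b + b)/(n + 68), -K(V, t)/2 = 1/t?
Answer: -1/141032 ≈ -7.0906e-6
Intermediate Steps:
K(V, t) = -2/t
k(n, b) = 12*b/(68 + n) (k(n, b) = 6*((b + b)/(n + 68)) = 6*((2*b)/(68 + n)) = 6*(2*b/(68 + n)) = 12*b/(68 + n))
k(-51, K(-10, 16))/F = (12*(-2/16)/(68 - 51))/12444 = (12*(-2*1/16)/17)*(1/12444) = (12*(-⅛)*(1/17))*(1/12444) = -3/34*1/12444 = -1/141032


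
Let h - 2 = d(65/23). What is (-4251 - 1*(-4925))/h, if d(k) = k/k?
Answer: 674/3 ≈ 224.67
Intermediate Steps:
d(k) = 1
h = 3 (h = 2 + 1 = 3)
(-4251 - 1*(-4925))/h = (-4251 - 1*(-4925))/3 = (-4251 + 4925)*(1/3) = 674*(1/3) = 674/3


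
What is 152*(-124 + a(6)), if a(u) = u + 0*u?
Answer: -17936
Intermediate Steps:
a(u) = u (a(u) = u + 0 = u)
152*(-124 + a(6)) = 152*(-124 + 6) = 152*(-118) = -17936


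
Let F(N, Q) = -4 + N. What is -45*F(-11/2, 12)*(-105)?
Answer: -89775/2 ≈ -44888.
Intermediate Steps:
-45*F(-11/2, 12)*(-105) = -45*(-4 - 11/2)*(-105) = -45*(-19/2)*(-105) = (855/2)*(-105) = -89775/2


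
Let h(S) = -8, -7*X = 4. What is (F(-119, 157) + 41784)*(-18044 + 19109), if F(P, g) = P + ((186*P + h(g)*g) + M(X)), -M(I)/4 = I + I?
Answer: 136274205/7 ≈ 1.9468e+7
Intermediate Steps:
X = -4/7 (X = -⅐*4 = -4/7 ≈ -0.57143)
M(I) = -8*I (M(I) = -4*(I + I) = -8*I)
F(P, g) = 32/7 - 8*g + 187*P (F(P, g) = P + ((186*P - 8*g) - 8*(-4/7)) = P + ((-8*g + 186*P) + 32/7) = P + (32/7 - 8*g + 186*P) = 32/7 - 8*g + 187*P)
(F(-119, 157) + 41784)*(-18044 + 19109) = ((32/7 - 8*157 + 187*(-119)) + 41784)*(-18044 + 19109) = ((32/7 - 1256 - 22253) + 41784)*1065 = (-164531/7 + 41784)*1065 = (127957/7)*1065 = 136274205/7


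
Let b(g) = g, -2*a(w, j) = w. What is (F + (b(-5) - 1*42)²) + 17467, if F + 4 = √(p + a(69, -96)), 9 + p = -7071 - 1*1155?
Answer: 19672 + I*√33078/2 ≈ 19672.0 + 90.937*I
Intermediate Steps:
p = -8235 (p = -9 + (-7071 - 1*1155) = -9 + (-7071 - 1155) = -9 - 8226 = -8235)
a(w, j) = -w/2
F = -4 + I*√33078/2 (F = -4 + √(-8235 - ½*69) = -4 + √(-8235 - 69/2) = -4 + √(-16539/2) = -4 + I*√33078/2 ≈ -4.0 + 90.937*I)
(F + (b(-5) - 1*42)²) + 17467 = ((-4 + I*√33078/2) + (-5 - 1*42)²) + 17467 = ((-4 + I*√33078/2) + (-5 - 42)²) + 17467 = ((-4 + I*√33078/2) + (-47)²) + 17467 = ((-4 + I*√33078/2) + 2209) + 17467 = (2205 + I*√33078/2) + 17467 = 19672 + I*√33078/2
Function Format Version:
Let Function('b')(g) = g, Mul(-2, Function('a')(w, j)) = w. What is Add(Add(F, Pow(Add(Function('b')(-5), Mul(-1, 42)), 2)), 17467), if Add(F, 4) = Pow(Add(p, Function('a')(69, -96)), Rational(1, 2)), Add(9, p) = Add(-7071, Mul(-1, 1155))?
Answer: Add(19672, Mul(Rational(1, 2), I, Pow(33078, Rational(1, 2)))) ≈ Add(19672., Mul(90.937, I))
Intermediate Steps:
p = -8235 (p = Add(-9, Add(-7071, Mul(-1, 1155))) = Add(-9, Add(-7071, -1155)) = Add(-9, -8226) = -8235)
Function('a')(w, j) = Mul(Rational(-1, 2), w)
F = Add(-4, Mul(Rational(1, 2), I, Pow(33078, Rational(1, 2)))) (F = Add(-4, Pow(Add(-8235, Mul(Rational(-1, 2), 69)), Rational(1, 2))) = Add(-4, Pow(Add(-8235, Rational(-69, 2)), Rational(1, 2))) = Add(-4, Pow(Rational(-16539, 2), Rational(1, 2))) = Add(-4, Mul(Rational(1, 2), I, Pow(33078, Rational(1, 2)))) ≈ Add(-4.0000, Mul(90.937, I)))
Add(Add(F, Pow(Add(Function('b')(-5), Mul(-1, 42)), 2)), 17467) = Add(Add(Add(-4, Mul(Rational(1, 2), I, Pow(33078, Rational(1, 2)))), Pow(Add(-5, Mul(-1, 42)), 2)), 17467) = Add(Add(Add(-4, Mul(Rational(1, 2), I, Pow(33078, Rational(1, 2)))), Pow(Add(-5, -42), 2)), 17467) = Add(Add(Add(-4, Mul(Rational(1, 2), I, Pow(33078, Rational(1, 2)))), Pow(-47, 2)), 17467) = Add(Add(Add(-4, Mul(Rational(1, 2), I, Pow(33078, Rational(1, 2)))), 2209), 17467) = Add(Add(2205, Mul(Rational(1, 2), I, Pow(33078, Rational(1, 2)))), 17467) = Add(19672, Mul(Rational(1, 2), I, Pow(33078, Rational(1, 2))))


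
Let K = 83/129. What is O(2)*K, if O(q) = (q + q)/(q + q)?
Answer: 83/129 ≈ 0.64341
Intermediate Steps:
O(q) = 1 (O(q) = (2*q)/((2*q)) = (2*q)*(1/(2*q)) = 1)
K = 83/129 (K = 83*(1/129) = 83/129 ≈ 0.64341)
O(2)*K = 1*(83/129) = 83/129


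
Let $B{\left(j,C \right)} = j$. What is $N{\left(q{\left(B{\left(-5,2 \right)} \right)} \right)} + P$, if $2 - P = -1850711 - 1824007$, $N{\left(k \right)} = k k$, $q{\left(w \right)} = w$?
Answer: $3674745$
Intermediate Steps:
$N{\left(k \right)} = k^{2}$
$P = 3674720$ ($P = 2 - \left(-1850711 - 1824007\right) = 2 - -3674718 = 2 + 3674718 = 3674720$)
$N{\left(q{\left(B{\left(-5,2 \right)} \right)} \right)} + P = \left(-5\right)^{2} + 3674720 = 25 + 3674720 = 3674745$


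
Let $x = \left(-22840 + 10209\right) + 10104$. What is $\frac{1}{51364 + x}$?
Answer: $\frac{1}{48837} \approx 2.0476 \cdot 10^{-5}$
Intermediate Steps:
$x = -2527$ ($x = -12631 + 10104 = -2527$)
$\frac{1}{51364 + x} = \frac{1}{51364 - 2527} = \frac{1}{48837}$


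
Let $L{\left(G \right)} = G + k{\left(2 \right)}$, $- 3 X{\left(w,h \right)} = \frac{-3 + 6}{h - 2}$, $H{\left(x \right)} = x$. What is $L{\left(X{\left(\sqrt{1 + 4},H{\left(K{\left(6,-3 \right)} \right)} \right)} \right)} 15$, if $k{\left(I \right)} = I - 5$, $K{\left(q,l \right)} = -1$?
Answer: $-40$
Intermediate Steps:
$k{\left(I \right)} = -5 + I$
$X{\left(w,h \right)} = - \frac{1}{-2 + h}$ ($X{\left(w,h \right)} = - \frac{\left(-3 + 6\right) \frac{1}{h - 2}}{3} = - \frac{3 \frac{1}{-2 + h}}{3} = - \frac{1}{-2 + h}$)
$L{\left(G \right)} = -3 + G$ ($L{\left(G \right)} = G + \left(-5 + 2\right) = G - 3 = -3 + G$)
$L{\left(X{\left(\sqrt{1 + 4},H{\left(K{\left(6,-3 \right)} \right)} \right)} \right)} 15 = \left(-3 - \frac{1}{-2 - 1}\right) 15 = \left(-3 - \frac{1}{-3}\right) 15 = \left(-3 - - \frac{1}{3}\right) 15 = \left(-3 + \frac{1}{3}\right) 15 = \left(- \frac{8}{3}\right) 15 = -40$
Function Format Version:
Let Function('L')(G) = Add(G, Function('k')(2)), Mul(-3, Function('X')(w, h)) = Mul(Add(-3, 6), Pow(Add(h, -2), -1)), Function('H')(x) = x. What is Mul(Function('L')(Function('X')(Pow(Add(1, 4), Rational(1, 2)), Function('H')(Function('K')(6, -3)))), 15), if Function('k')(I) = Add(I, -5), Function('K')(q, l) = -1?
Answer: -40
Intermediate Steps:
Function('k')(I) = Add(-5, I)
Function('X')(w, h) = Mul(-1, Pow(Add(-2, h), -1)) (Function('X')(w, h) = Mul(Rational(-1, 3), Mul(Add(-3, 6), Pow(Add(h, -2), -1))) = Mul(Rational(-1, 3), Mul(3, Pow(Add(-2, h), -1))) = Mul(-1, Pow(Add(-2, h), -1)))
Function('L')(G) = Add(-3, G) (Function('L')(G) = Add(G, Add(-5, 2)) = Add(G, -3) = Add(-3, G))
Mul(Function('L')(Function('X')(Pow(Add(1, 4), Rational(1, 2)), Function('H')(Function('K')(6, -3)))), 15) = Mul(Add(-3, Mul(-1, Pow(Add(-2, -1), -1))), 15) = Mul(Add(-3, Mul(-1, Pow(-3, -1))), 15) = Mul(Add(-3, Mul(-1, Rational(-1, 3))), 15) = Mul(Add(-3, Rational(1, 3)), 15) = Mul(Rational(-8, 3), 15) = -40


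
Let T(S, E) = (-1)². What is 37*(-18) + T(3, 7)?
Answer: -665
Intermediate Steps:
T(S, E) = 1
37*(-18) + T(3, 7) = 37*(-18) + 1 = -666 + 1 = -665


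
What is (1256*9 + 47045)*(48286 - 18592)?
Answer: 1732615206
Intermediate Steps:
(1256*9 + 47045)*(48286 - 18592) = (11304 + 47045)*29694 = 58349*29694 = 1732615206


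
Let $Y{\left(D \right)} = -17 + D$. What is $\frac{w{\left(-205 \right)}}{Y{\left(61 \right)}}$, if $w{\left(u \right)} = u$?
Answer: $- \frac{205}{44} \approx -4.6591$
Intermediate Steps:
$\frac{w{\left(-205 \right)}}{Y{\left(61 \right)}} = - \frac{205}{-17 + 61} = - \frac{205}{44}$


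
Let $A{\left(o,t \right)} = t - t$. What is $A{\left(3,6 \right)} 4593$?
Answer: $0$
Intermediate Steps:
$A{\left(o,t \right)} = 0$
$A{\left(3,6 \right)} 4593 = 0 \cdot 4593 = 0$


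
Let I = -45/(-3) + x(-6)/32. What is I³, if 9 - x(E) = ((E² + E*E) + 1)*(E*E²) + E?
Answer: 4301322303447/32768 ≈ 1.3127e+8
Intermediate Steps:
x(E) = 9 - E - E³*(1 + 2*E²) (x(E) = 9 - (((E² + E*E) + 1)*(E*E²) + E) = 9 - (((E² + E²) + 1)*E³ + E) = 9 - ((2*E² + 1)*E³ + E) = 9 - ((1 + 2*E²)*E³ + E) = 9 - (E³*(1 + 2*E²) + E) = 9 - (E + E³*(1 + 2*E²)) = 9 + (-E - E³*(1 + 2*E²)) = 9 - E - E³*(1 + 2*E²))
I = 16263/32 (I = -45/(-3) + (9 - 1*(-6) - 1*(-6)³ - 2*(-6)⁵)/32 = -45*(-⅓) + (9 + 6 - 1*(-216) - 2*(-7776))*(1/32) = 15 + (9 + 6 + 216 + 15552)*(1/32) = 15 + 15783*(1/32) = 15 + 15783/32 = 16263/32 ≈ 508.22)
I³ = (16263/32)³ = 4301322303447/32768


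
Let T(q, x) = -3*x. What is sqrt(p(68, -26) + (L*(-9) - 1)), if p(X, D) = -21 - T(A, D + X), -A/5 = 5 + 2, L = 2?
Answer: sqrt(86) ≈ 9.2736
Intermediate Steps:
A = -35 (A = -5*(5 + 2) = -5*7 = -35)
p(X, D) = -21 + 3*D + 3*X (p(X, D) = -21 - (-3)*(D + X) = -21 - (-3*D - 3*X) = -21 + (3*D + 3*X) = -21 + 3*D + 3*X)
sqrt(p(68, -26) + (L*(-9) - 1)) = sqrt((-21 + 3*(-26) + 3*68) + (2*(-9) - 1)) = sqrt((-21 - 78 + 204) + (-18 - 1)) = sqrt(105 - 19) = sqrt(86)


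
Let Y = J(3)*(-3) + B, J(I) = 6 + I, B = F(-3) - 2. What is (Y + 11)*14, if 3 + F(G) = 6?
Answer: -210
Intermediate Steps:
F(G) = 3 (F(G) = -3 + 6 = 3)
B = 1 (B = 3 - 2 = 1)
Y = -26 (Y = (6 + 3)*(-3) + 1 = 9*(-3) + 1 = -27 + 1 = -26)
(Y + 11)*14 = (-26 + 11)*14 = -15*14 = -210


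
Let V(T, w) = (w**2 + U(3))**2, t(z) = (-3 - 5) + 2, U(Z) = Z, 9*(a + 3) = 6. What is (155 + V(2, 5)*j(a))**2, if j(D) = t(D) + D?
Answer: 366148225/9 ≈ 4.0683e+7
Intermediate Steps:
a = -7/3 (a = -3 + (1/9)*6 = -3 + 2/3 = -7/3 ≈ -2.3333)
t(z) = -6 (t(z) = -8 + 2 = -6)
V(T, w) = (3 + w**2)**2 (V(T, w) = (w**2 + 3)**2 = (3 + w**2)**2)
j(D) = -6 + D
(155 + V(2, 5)*j(a))**2 = (155 + (3 + 5**2)**2*(-6 - 7/3))**2 = (155 + (3 + 25)**2*(-25/3))**2 = (155 + 28**2*(-25/3))**2 = (155 + 784*(-25/3))**2 = (155 - 19600/3)**2 = (-19135/3)**2 = 366148225/9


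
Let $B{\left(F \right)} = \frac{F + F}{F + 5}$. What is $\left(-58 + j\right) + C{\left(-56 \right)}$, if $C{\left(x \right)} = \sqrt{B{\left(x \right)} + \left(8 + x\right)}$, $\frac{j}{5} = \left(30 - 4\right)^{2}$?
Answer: $3322 + \frac{4 i \sqrt{7446}}{51} \approx 3322.0 + 6.7679 i$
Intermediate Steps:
$B{\left(F \right)} = \frac{2 F}{5 + F}$
$j = 3380$ ($j = 5 \left(30 - 4\right)^{2} = 5 \cdot 26^{2} = 5 \cdot 676 = 3380$)
$C{\left(x \right)} = \sqrt{8 + x + \frac{2 x}{5 + x}}$ ($C{\left(x \right)} = \sqrt{\frac{2 x}{5 + x} + \left(8 + x\right)} = \sqrt{8 + x + \frac{2 x}{5 + x}}$)
$\left(-58 + j\right) + C{\left(-56 \right)} = \left(-58 + 3380\right) + \sqrt{\frac{40 + \left(-56\right)^{2} + 15 \left(-56\right)}{5 - 56}} = 3322 + \sqrt{\frac{40 + 3136 - 840}{-51}} = 3322 + \sqrt{\left(- \frac{1}{51}\right) 2336} = 3322 + \sqrt{- \frac{2336}{51}} = 3322 + \frac{4 i \sqrt{7446}}{51}$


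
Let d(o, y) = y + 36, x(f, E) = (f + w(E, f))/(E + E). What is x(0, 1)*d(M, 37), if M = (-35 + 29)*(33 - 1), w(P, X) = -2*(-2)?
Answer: 146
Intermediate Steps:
w(P, X) = 4
x(f, E) = (4 + f)/(2*E) (x(f, E) = (f + 4)/(E + E) = (4 + f)/((2*E)) = (4 + f)*(1/(2*E)) = (4 + f)/(2*E))
M = -192 (M = -6*32 = -192)
d(o, y) = 36 + y
x(0, 1)*d(M, 37) = ((½)*(4 + 0)/1)*(36 + 37) = ((½)*1*4)*73 = 2*73 = 146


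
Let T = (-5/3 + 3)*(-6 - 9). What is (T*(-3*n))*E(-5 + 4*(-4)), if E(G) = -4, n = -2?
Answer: 480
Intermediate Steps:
T = -20 (T = (-5*⅓ + 3)*(-15) = (-5/3 + 3)*(-15) = (4/3)*(-15) = -20)
(T*(-3*n))*E(-5 + 4*(-4)) = -(-60)*(-2)*(-4) = -20*6*(-4) = -120*(-4) = 480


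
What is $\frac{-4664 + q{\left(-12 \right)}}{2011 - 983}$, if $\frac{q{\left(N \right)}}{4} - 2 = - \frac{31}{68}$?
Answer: $- \frac{79183}{17476} \approx -4.531$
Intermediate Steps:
$q{\left(N \right)} = \frac{105}{17}$ ($q{\left(N \right)} = 8 + 4 \left(- \frac{31}{68}\right) = 8 - \frac{31}{17} = \frac{105}{17}$)
$\frac{-4664 + q{\left(-12 \right)}}{2011 - 983} = \frac{-4664 + \frac{105}{17}}{2011 - 983} = - \frac{79183}{17 \cdot 1028} = \left(- \frac{79183}{17}\right) \frac{1}{1028} = - \frac{79183}{17476}$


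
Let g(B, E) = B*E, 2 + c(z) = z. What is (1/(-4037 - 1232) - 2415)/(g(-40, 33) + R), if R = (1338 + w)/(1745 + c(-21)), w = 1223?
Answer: 21911823192/11963153851 ≈ 1.8316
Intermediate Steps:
c(z) = -2 + z
R = 2561/1722 (R = (1338 + 1223)/(1745 + (-2 - 21)) = 2561/(1745 - 23) = 2561/1722 ≈ 1.4872)
(1/(-4037 - 1232) - 2415)/(g(-40, 33) + R) = (1/(-4037 - 1232) - 2415)/(-40*33 + 2561/1722) = (1/(-5269) - 2415)/(-1320 + 2561/1722) = (-1/5269 - 2415)/(-2270479/1722) = -12724636/5269*(-1722/2270479) = 21911823192/11963153851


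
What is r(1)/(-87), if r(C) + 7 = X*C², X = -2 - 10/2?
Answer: 14/87 ≈ 0.16092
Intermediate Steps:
X = -7 (X = -2 - 10*½ = -2 - 5 = -7)
r(C) = -7 - 7*C²
r(1)/(-87) = (-7 - 7*1²)/(-87) = (-7 - 7*1)*(-1/87) = (-7 - 7)*(-1/87) = -14*(-1/87) = 14/87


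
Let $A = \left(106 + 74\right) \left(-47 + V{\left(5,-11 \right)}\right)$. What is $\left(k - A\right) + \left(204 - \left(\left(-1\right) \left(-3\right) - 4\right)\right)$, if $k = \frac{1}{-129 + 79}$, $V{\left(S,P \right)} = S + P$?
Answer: $\frac{487249}{50} \approx 9745.0$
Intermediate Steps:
$V{\left(S,P \right)} = P + S$
$k = - \frac{1}{50}$ ($k = \frac{1}{-50} = - \frac{1}{50} \approx -0.02$)
$A = -9540$ ($A = \left(106 + 74\right) \left(-47 + \left(-11 + 5\right)\right) = 180 \left(-47 - 6\right) = 180 \left(-53\right) = -9540$)
$\left(k - A\right) + \left(204 - \left(\left(-1\right) \left(-3\right) - 4\right)\right) = \left(- \frac{1}{50} - -9540\right) + \left(204 - \left(\left(-1\right) \left(-3\right) - 4\right)\right) = \left(- \frac{1}{50} + 9540\right) + \left(204 - \left(3 - 4\right)\right) = \frac{476999}{50} + \left(204 - -1\right) = \frac{476999}{50} + \left(204 + 1\right) = \frac{476999}{50} + 205 = \frac{487249}{50}$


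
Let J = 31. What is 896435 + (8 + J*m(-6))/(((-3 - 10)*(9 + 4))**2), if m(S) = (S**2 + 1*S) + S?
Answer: 25603080787/28561 ≈ 8.9644e+5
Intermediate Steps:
m(S) = S**2 + 2*S (m(S) = (S**2 + S) + S = (S + S**2) + S = S**2 + 2*S)
896435 + (8 + J*m(-6))/(((-3 - 10)*(9 + 4))**2) = 896435 + (8 + 31*(-6*(2 - 6)))/(((-3 - 10)*(9 + 4))**2) = 896435 + (8 + 31*(-6*(-4)))/((-13*13)**2) = 896435 + (8 + 31*24)/((-169)**2) = 896435 + (8 + 744)/28561 = 896435 + 752*(1/28561) = 896435 + 752/28561 = 25603080787/28561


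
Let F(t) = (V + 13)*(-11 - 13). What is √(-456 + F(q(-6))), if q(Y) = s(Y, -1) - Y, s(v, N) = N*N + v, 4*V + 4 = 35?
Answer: 3*I*√106 ≈ 30.887*I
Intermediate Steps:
V = 31/4 (V = -1 + (¼)*35 = -1 + 35/4 = 31/4 ≈ 7.7500)
s(v, N) = v + N² (s(v, N) = N² + v = v + N²)
q(Y) = 1 (q(Y) = (Y + (-1)²) - Y = (Y + 1) - Y = (1 + Y) - Y = 1)
F(t) = -498 (F(t) = (31/4 + 13)*(-11 - 13) = (83/4)*(-24) = -498)
√(-456 + F(q(-6))) = √(-456 - 498) = √(-954) = 3*I*√106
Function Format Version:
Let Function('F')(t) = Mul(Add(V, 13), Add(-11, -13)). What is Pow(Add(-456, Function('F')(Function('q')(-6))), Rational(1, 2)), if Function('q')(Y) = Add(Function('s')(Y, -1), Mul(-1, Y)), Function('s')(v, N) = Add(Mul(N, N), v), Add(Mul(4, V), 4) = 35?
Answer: Mul(3, I, Pow(106, Rational(1, 2))) ≈ Mul(30.887, I)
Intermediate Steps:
V = Rational(31, 4) (V = Add(-1, Mul(Rational(1, 4), 35)) = Add(-1, Rational(35, 4)) = Rational(31, 4) ≈ 7.7500)
Function('s')(v, N) = Add(v, Pow(N, 2)) (Function('s')(v, N) = Add(Pow(N, 2), v) = Add(v, Pow(N, 2)))
Function('q')(Y) = 1 (Function('q')(Y) = Add(Add(Y, Pow(-1, 2)), Mul(-1, Y)) = Add(Add(Y, 1), Mul(-1, Y)) = Add(Add(1, Y), Mul(-1, Y)) = 1)
Function('F')(t) = -498 (Function('F')(t) = Mul(Add(Rational(31, 4), 13), Add(-11, -13)) = Mul(Rational(83, 4), -24) = -498)
Pow(Add(-456, Function('F')(Function('q')(-6))), Rational(1, 2)) = Pow(Add(-456, -498), Rational(1, 2)) = Pow(-954, Rational(1, 2)) = Mul(3, I, Pow(106, Rational(1, 2)))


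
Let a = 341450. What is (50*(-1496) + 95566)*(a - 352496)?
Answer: -229381236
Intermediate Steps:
(50*(-1496) + 95566)*(a - 352496) = (50*(-1496) + 95566)*(341450 - 352496) = (-74800 + 95566)*(-11046) = 20766*(-11046) = -229381236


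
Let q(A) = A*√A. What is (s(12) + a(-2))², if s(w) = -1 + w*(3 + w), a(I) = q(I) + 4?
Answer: 33481 - 732*I*√2 ≈ 33481.0 - 1035.2*I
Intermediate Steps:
q(A) = A^(3/2)
a(I) = 4 + I^(3/2) (a(I) = I^(3/2) + 4 = 4 + I^(3/2))
(s(12) + a(-2))² = ((-1 + 12² + 3*12) + (4 + (-2)^(3/2)))² = ((-1 + 144 + 36) + (4 - 2*I*√2))² = (179 + (4 - 2*I*√2))² = (183 - 2*I*√2)²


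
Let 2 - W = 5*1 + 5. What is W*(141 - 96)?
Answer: -360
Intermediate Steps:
W = -8 (W = 2 - (5*1 + 5) = 2 - (5 + 5) = 2 - 1*10 = 2 - 10 = -8)
W*(141 - 96) = -8*(141 - 96) = -8*45 = -360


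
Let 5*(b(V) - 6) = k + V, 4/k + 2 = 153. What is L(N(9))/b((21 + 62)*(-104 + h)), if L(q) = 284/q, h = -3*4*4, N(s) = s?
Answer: -107210/8552169 ≈ -0.012536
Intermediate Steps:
k = 4/151 (k = 4/(-2 + 153) = 4/151 ≈ 0.026490)
h = -48 (h = -12*4 = -48)
b(V) = 4534/755 + V/5 (b(V) = 6 + (4/151 + V)/5 = 6 + (4/755 + V/5) = 4534/755 + V/5)
L(N(9))/b((21 + 62)*(-104 + h)) = (284/9)/(4534/755 + ((21 + 62)*(-104 - 48))/5) = (284*(⅑))/(4534/755 + (83*(-152))/5) = 284/(9*(4534/755 + (⅕)*(-12616))) = 284/(9*(4534/755 - 12616/5)) = 284/(9*(-1900482/755)) = (284/9)*(-755/1900482) = -107210/8552169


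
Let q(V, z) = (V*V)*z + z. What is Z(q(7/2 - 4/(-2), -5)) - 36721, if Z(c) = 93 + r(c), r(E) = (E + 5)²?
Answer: -220023/16 ≈ -13751.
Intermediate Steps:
r(E) = (5 + E)²
q(V, z) = z + z*V² (q(V, z) = V²*z + z = z*V² + z = z + z*V²)
Z(c) = 93 + (5 + c)²
Z(q(7/2 - 4/(-2), -5)) - 36721 = (93 + (5 - 5*(1 + (7/2 - 4/(-2))²))²) - 36721 = (93 + (5 - 5*(1 + (7*(½) - 4*(-½))²))²) - 36721 = (93 + (5 - 5*(1 + (7/2 + 2)²))²) - 36721 = (93 + (5 - 5*(1 + (11/2)²))²) - 36721 = (93 + (5 - 5*(1 + 121/4))²) - 36721 = (93 + (5 - 5*125/4)²) - 36721 = (93 + (5 - 625/4)²) - 36721 = (93 + (-605/4)²) - 36721 = (93 + 366025/16) - 36721 = 367513/16 - 36721 = -220023/16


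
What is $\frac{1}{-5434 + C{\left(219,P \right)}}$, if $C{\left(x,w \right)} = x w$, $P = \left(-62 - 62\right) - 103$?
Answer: $- \frac{1}{55147} \approx -1.8133 \cdot 10^{-5}$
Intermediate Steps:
$P = -227$ ($P = -124 - 103 = -227$)
$C{\left(x,w \right)} = w x$
$\frac{1}{-5434 + C{\left(219,P \right)}} = \frac{1}{-5434 - 49713} = \frac{1}{-55147} = - \frac{1}{55147}$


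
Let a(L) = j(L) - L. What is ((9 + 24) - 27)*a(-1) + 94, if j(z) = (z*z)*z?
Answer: 94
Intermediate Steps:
j(z) = z³ (j(z) = z²*z = z³)
a(L) = L³ - L
((9 + 24) - 27)*a(-1) + 94 = ((9 + 24) - 27)*((-1)³ - 1*(-1)) + 94 = (33 - 27)*(-1 + 1) + 94 = 6*0 + 94 = 0 + 94 = 94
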